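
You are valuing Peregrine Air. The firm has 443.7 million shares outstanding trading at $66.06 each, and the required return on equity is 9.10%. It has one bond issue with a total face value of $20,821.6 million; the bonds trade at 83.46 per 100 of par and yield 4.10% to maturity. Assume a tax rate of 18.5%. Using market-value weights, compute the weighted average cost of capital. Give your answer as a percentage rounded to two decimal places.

Market value of equity E = 66.06 × 443.7m = 29310.822m. Market value of debt D = 20821.6m × 83.46/100 = 17377.70736m.
Total capital V = 29310.822 + 17377.70736 = 46688.52936.
Equity: weight = 29310.822/46688.52936 = 0.6278; cost = 9.1%.
Bonds outstanding: weight = 17377.70736/46688.52936 = 0.3722; after-tax cost = 4.1% × (1 − 18.5%) = 3.3415%.
WACC = 0.6278 × 9.1000% + 0.3722 × 3.3415% = 6.9567%.

6.96%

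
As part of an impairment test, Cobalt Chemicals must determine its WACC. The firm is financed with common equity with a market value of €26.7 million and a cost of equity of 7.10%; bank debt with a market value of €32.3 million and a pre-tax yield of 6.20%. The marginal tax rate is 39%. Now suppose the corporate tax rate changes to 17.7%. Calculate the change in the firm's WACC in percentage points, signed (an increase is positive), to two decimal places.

+0.72 pp

Current WACC:
Total capital V = 26.7 + 32.3 = 59.
Equity: weight = 26.7/59 = 0.4525; cost = 7.1%.
Bank debt: weight = 32.3/59 = 0.5475; after-tax cost = 6.2% × (1 − 39%) = 3.7820%.
WACC = 0.4525 × 7.1000% + 0.5475 × 3.7820% = 5.2835%.
After the change:
Total capital V = 26.7 + 32.3 = 59.
Equity: weight = 26.7/59 = 0.4525; cost = 7.1%.
Bank debt: weight = 32.3/59 = 0.5475; after-tax cost = 6.2% × (1 − 17.7%) = 5.1026%.
WACC = 0.4525 × 7.1000% + 0.5475 × 5.1026% = 6.0065%.
Change in WACC = 6.0065% − 5.2835% = 0.7230 pp.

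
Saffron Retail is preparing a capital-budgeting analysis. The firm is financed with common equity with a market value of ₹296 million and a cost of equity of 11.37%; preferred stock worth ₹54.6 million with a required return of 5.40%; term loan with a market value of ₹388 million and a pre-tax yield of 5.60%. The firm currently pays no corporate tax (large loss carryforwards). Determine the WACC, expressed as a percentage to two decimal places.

Total capital V = 296 + 54.6 + 388 = 738.6.
Equity: weight = 296/738.6 = 0.4008; cost = 11.37%.
Preferred: weight = 54.6/738.6 = 0.0739; cost = 5.4%.
Term loan: weight = 388/738.6 = 0.5253; after-tax cost = 5.6% × (1 − 0%) = 5.6000%.
WACC = 0.4008 × 11.3700% + 0.0739 × 5.4000% + 0.5253 × 5.6000% = 7.8976%.

7.90%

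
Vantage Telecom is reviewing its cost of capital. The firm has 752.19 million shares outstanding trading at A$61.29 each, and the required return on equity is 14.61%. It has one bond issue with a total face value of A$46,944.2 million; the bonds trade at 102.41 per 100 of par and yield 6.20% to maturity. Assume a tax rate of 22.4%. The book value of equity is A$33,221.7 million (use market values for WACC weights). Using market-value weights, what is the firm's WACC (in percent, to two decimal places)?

9.61%

Market value of equity E = 61.29 × 752.19m = 46101.7251m. Market value of debt D = 46944.2m × 102.41/100 = 48075.55522m.
Total capital V = 46101.7251 + 48075.55522 = 94177.28032.
Equity: weight = 46101.7251/94177.28032 = 0.4895; cost = 14.61%.
Bonds outstanding: weight = 48075.55522/94177.28032 = 0.5105; after-tax cost = 6.2% × (1 − 22.4%) = 4.8112%.
WACC = 0.4895 × 14.6100% + 0.5105 × 4.8112% = 9.6079%.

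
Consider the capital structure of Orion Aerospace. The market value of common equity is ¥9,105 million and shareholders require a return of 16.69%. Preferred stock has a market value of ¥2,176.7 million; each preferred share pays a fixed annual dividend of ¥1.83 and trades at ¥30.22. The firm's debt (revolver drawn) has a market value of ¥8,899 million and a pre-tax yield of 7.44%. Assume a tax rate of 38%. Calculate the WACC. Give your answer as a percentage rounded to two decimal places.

10.22%

Cost of preferred: Rp = 1.83 / 30.22 = 6.0556%.
Total capital V = 9105 + 2176.7 + 8899 = 20180.7.
Equity: weight = 9105/20180.7 = 0.4512; cost = 16.69%.
Preferred: weight = 2176.7/20180.7 = 0.1079; cost = 6.0556%.
Revolver drawn: weight = 8899/20180.7 = 0.4410; after-tax cost = 7.44% × (1 − 38%) = 4.6128%.
WACC = 0.4512 × 16.6900% + 0.1079 × 6.0556% + 0.4410 × 4.6128% = 10.2173%.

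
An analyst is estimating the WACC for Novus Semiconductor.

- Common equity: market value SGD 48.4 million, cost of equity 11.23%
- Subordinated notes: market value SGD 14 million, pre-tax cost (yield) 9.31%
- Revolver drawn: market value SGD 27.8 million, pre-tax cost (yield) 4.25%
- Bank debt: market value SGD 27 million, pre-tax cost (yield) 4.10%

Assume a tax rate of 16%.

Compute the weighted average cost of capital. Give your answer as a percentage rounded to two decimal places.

Total capital V = 48.4 + 14 + 27.8 + 27 = 117.2.
Equity: weight = 48.4/117.2 = 0.4130; cost = 11.23%.
Subordinated notes: weight = 14/117.2 = 0.1195; after-tax cost = 9.31% × (1 − 16%) = 7.8204%.
Revolver drawn: weight = 27.8/117.2 = 0.2372; after-tax cost = 4.25% × (1 − 16%) = 3.5700%.
Bank debt: weight = 27/117.2 = 0.2304; after-tax cost = 4.1% × (1 − 16%) = 3.4440%.
WACC = 0.4130 × 11.2300% + 0.1195 × 7.8204% + 0.2372 × 3.5700% + 0.2304 × 3.4440% = 7.2120%.

7.21%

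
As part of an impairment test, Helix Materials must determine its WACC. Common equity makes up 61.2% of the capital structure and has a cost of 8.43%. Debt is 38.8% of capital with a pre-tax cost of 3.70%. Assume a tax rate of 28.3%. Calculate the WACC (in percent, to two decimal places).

6.19%

After-tax cost of debt = 3.7% × (1 − 28.3%) = 2.6529%.
WACC = 0.612 × 8.4300% + 0.388 × 2.6529% = 6.1885%.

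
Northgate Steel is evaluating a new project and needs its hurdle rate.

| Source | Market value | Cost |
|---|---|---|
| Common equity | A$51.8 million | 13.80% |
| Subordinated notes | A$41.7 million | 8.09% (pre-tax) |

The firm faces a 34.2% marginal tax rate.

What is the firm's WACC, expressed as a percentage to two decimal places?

10.02%

Total capital V = 51.8 + 41.7 = 93.5.
Equity: weight = 51.8/93.5 = 0.5540; cost = 13.8%.
Subordinated notes: weight = 41.7/93.5 = 0.4460; after-tax cost = 8.09% × (1 − 34.2%) = 5.3232%.
WACC = 0.5540 × 13.8000% + 0.4460 × 5.3232% = 10.0194%.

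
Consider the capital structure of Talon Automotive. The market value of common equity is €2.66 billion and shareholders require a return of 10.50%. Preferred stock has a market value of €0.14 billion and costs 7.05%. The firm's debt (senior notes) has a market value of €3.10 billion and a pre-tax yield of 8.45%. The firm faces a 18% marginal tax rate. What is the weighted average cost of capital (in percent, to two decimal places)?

Total capital V = 2.66 + 0.14 + 3.1 = 5.9.
Equity: weight = 2.66/5.9 = 0.4508; cost = 10.5%.
Preferred: weight = 0.14/5.9 = 0.0237; cost = 7.05%.
Senior notes: weight = 3.1/5.9 = 0.5254; after-tax cost = 8.45% × (1 − 18%) = 6.9290%.
WACC = 0.4508 × 10.5000% + 0.0237 × 7.0500% + 0.5254 × 6.9290% = 8.5418%.

8.54%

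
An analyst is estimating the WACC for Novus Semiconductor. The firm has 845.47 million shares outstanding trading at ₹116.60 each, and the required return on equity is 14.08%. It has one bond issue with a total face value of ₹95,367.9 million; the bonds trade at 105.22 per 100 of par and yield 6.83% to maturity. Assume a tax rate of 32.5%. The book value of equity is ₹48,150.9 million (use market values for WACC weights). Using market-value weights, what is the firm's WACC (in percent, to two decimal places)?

Market value of equity E = 116.6 × 845.47m = 98581.802m. Market value of debt D = 95367.9m × 105.22/100 = 100346.10438m.
Total capital V = 98581.802 + 100346.10438 = 198927.90638.
Equity: weight = 98581.802/198927.90638 = 0.4956; cost = 14.08%.
Bonds outstanding: weight = 100346.10438/198927.90638 = 0.5044; after-tax cost = 6.83% × (1 − 32.5%) = 4.6103%.
WACC = 0.4956 × 14.0800% + 0.5044 × 4.6103% = 9.3031%.

9.30%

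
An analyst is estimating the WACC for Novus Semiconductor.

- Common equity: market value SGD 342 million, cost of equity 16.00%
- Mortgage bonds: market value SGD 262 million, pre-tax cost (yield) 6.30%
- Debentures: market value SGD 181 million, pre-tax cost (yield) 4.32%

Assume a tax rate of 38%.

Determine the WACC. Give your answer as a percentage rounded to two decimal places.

8.89%

Total capital V = 342 + 262 + 181 = 785.
Equity: weight = 342/785 = 0.4357; cost = 16%.
Mortgage bonds: weight = 262/785 = 0.3338; after-tax cost = 6.3% × (1 − 38%) = 3.9060%.
Debentures: weight = 181/785 = 0.2306; after-tax cost = 4.32% × (1 − 38%) = 2.6784%.
WACC = 0.4357 × 16.0000% + 0.3338 × 3.9060% + 0.2306 × 2.6784% = 8.8919%.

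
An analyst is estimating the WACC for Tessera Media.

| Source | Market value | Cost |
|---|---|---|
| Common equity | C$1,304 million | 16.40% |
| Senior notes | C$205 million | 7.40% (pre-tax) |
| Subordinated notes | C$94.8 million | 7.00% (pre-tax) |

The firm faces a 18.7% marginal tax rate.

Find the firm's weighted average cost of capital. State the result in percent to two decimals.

Total capital V = 1304 + 205 + 94.8 = 1603.8.
Equity: weight = 1304/1603.8 = 0.8131; cost = 16.4%.
Senior notes: weight = 205/1603.8 = 0.1278; after-tax cost = 7.4% × (1 − 18.7%) = 6.0162%.
Subordinated notes: weight = 94.8/1603.8 = 0.0591; after-tax cost = 7% × (1 − 18.7%) = 5.6910%.
WACC = 0.8131 × 16.4000% + 0.1278 × 6.0162% + 0.0591 × 5.6910% = 14.4397%.

14.44%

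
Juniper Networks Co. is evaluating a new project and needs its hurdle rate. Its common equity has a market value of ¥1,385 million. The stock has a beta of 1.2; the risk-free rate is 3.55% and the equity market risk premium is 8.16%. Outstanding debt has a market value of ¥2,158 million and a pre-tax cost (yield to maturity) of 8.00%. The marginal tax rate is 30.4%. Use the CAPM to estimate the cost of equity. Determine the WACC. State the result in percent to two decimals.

Cost of equity via CAPM: Re = 3.55% + 1.2 × 8.16% = 13.3420%.
Total capital V = 1385 + 2158 = 3543.
Equity: weight = 1385/3543 = 0.3909; cost = 13.342%.
Debt: weight = 2158/3543 = 0.6091; after-tax cost = 8% × (1 − 30.4%) = 5.5680%.
WACC = 0.3909 × 13.3420% + 0.6091 × 5.5680% = 8.6069%.

8.61%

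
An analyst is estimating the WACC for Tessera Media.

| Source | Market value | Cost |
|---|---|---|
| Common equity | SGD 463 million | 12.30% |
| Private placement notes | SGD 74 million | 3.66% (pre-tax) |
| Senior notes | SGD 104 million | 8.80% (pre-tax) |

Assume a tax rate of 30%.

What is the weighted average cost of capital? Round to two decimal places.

Total capital V = 463 + 74 + 104 = 641.
Equity: weight = 463/641 = 0.7223; cost = 12.3%.
Private placement notes: weight = 74/641 = 0.1154; after-tax cost = 3.66% × (1 − 30%) = 2.5620%.
Senior notes: weight = 104/641 = 0.1622; after-tax cost = 8.8% × (1 − 30%) = 6.1600%.
WACC = 0.7223 × 12.3000% + 0.1154 × 2.5620% + 0.1622 × 6.1600% = 10.1796%.

10.18%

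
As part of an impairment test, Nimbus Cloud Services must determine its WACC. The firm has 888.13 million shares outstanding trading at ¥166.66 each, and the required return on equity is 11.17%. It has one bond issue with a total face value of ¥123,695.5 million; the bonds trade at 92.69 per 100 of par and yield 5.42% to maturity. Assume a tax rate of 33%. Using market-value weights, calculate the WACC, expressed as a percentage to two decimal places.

7.88%

Market value of equity E = 166.66 × 888.13m = 148015.7458m. Market value of debt D = 123695.5m × 92.69/100 = 114653.35895m.
Total capital V = 148015.7458 + 114653.35895 = 262669.10475.
Equity: weight = 148015.7458/262669.10475 = 0.5635; cost = 11.17%.
Bonds outstanding: weight = 114653.35895/262669.10475 = 0.4365; after-tax cost = 5.42% × (1 − 33%) = 3.6314%.
WACC = 0.5635 × 11.1700% + 0.4365 × 3.6314% = 7.8795%.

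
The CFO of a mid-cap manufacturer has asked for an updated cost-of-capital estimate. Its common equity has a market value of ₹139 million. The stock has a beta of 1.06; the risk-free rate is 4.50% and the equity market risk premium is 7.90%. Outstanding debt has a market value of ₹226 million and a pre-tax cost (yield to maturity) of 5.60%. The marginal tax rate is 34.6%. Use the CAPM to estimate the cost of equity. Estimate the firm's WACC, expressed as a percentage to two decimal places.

Cost of equity via CAPM: Re = 4.5% + 1.06 × 7.9% = 12.8740%.
Total capital V = 139 + 226 = 365.
Equity: weight = 139/365 = 0.3808; cost = 12.874%.
Debt: weight = 226/365 = 0.6192; after-tax cost = 5.6% × (1 − 34.6%) = 3.6624%.
WACC = 0.3808 × 12.8740% + 0.6192 × 3.6624% = 7.1704%.

7.17%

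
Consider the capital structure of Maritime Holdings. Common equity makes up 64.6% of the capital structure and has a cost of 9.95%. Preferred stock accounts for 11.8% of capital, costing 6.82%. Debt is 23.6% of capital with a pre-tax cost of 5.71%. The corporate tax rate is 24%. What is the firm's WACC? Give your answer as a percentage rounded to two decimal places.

After-tax cost of debt = 5.71% × (1 − 24%) = 4.3396%.
WACC = 0.646 × 9.9500% + 0.118 × 6.8200% + 0.236 × 4.3396% = 8.2566%.

8.26%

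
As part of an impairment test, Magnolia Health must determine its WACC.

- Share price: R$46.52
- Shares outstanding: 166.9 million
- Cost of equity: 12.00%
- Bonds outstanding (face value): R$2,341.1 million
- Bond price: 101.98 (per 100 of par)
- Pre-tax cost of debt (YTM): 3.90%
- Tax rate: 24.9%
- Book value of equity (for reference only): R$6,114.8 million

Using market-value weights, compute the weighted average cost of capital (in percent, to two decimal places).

9.87%

Market value of equity E = 46.52 × 166.9m = 7764.188m. Market value of debt D = 2341.1m × 101.98/100 = 2387.45378m.
Total capital V = 7764.188 + 2387.45378 = 10151.64178.
Equity: weight = 7764.188/10151.64178 = 0.7648; cost = 12%.
Bonds outstanding: weight = 2387.45378/10151.64178 = 0.2352; after-tax cost = 3.9% × (1 − 24.9%) = 2.9289%.
WACC = 0.7648 × 12.0000% + 0.2352 × 2.9289% = 9.8667%.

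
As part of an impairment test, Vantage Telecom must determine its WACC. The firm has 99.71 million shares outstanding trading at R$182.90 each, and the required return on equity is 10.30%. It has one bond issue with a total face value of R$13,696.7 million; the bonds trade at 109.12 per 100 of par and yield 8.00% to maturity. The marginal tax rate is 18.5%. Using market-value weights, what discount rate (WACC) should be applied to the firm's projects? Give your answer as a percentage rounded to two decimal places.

8.60%

Market value of equity E = 182.9 × 99.71m = 18236.959m. Market value of debt D = 13696.7m × 109.12/100 = 14945.83904m.
Total capital V = 18236.959 + 14945.83904 = 33182.79804.
Equity: weight = 18236.959/33182.79804 = 0.5496; cost = 10.3%.
Bonds outstanding: weight = 14945.83904/33182.79804 = 0.4504; after-tax cost = 8% × (1 − 18.5%) = 6.5200%.
WACC = 0.5496 × 10.3000% + 0.4504 × 6.5200% = 8.5975%.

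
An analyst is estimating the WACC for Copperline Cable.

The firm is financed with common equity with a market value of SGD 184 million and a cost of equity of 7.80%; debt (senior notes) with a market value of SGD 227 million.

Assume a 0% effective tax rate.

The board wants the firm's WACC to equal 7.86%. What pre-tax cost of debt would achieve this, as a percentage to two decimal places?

Total capital V = 184 + 227 = 411.
Equity weight = 184/411 = 0.4477.
Senior notes weight = 227/411 = 0.5523.
Equity contribution = 0.4477 × 7.8% = 3.4920%.
Remaining for debt = 7.86% − 3.4920% = 4.3680%.
Rd × (1 − 0%) × 0.5523 = 4.3680%  ⇒  Rd = 7.9086%.

7.91%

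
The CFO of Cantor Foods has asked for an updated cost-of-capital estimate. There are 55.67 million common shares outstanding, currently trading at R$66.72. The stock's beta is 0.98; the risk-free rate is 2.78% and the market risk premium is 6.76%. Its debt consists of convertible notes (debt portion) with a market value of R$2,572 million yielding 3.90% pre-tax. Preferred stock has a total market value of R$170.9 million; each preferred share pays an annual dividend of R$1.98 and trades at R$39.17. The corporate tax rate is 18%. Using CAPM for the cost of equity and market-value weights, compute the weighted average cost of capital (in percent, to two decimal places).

6.82%

Cost of equity via CAPM: Re = 2.78% + 0.98 × 6.76% = 9.4048%.
Cost of preferred: Rp = 1.98 / 39.17 = 5.0549%.
Market value of equity E = 66.72 × 55.67m = 3714.3024m.
Total capital V = 3714.3024 + 170.9 + 2572 = 6457.2024.
Equity: weight = 3714.3024/6457.2024 = 0.5752; cost = 9.4048%.
Preferred: weight = 170.9/6457.2024 = 0.0265; cost = 5.0549%.
Convertible notes (debt portion): weight = 2572/6457.2024 = 0.3983; after-tax cost = 3.9% × (1 − 18%) = 3.1980%.
WACC = 0.5752 × 9.4048% + 0.0265 × 5.0549% + 0.3983 × 3.1980% = 6.8174%.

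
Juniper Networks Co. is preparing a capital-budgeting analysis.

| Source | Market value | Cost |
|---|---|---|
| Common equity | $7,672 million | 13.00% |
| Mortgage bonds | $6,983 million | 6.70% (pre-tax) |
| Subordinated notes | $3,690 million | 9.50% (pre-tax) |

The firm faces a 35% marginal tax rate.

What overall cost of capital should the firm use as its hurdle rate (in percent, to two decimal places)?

8.34%

Total capital V = 7672 + 6983 + 3690 = 18345.
Equity: weight = 7672/18345 = 0.4182; cost = 13%.
Mortgage bonds: weight = 6983/18345 = 0.3806; after-tax cost = 6.7% × (1 − 35%) = 4.3550%.
Subordinated notes: weight = 3690/18345 = 0.2011; after-tax cost = 9.5% × (1 − 35%) = 6.1750%.
WACC = 0.4182 × 13.0000% + 0.3806 × 4.3550% + 0.2011 × 6.1750% = 8.3365%.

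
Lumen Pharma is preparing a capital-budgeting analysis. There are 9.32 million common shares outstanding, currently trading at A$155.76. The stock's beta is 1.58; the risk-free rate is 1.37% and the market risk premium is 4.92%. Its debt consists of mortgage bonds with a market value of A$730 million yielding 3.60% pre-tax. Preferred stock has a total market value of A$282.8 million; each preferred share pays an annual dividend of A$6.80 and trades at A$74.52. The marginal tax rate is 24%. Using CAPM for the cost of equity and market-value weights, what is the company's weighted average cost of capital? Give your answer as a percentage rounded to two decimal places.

Cost of equity via CAPM: Re = 1.37% + 1.58 × 4.92% = 9.1436%.
Cost of preferred: Rp = 6.8 / 74.52 = 9.1251%.
Market value of equity E = 155.76 × 9.32m = 1451.6832m.
Total capital V = 1451.6832 + 282.8 + 730 = 2464.4832.
Equity: weight = 1451.6832/2464.4832 = 0.5890; cost = 9.1436%.
Preferred: weight = 282.8/2464.4832 = 0.1148; cost = 9.1251%.
Mortgage bonds: weight = 730/2464.4832 = 0.2962; after-tax cost = 3.6% × (1 − 24%) = 2.7360%.
WACC = 0.5890 × 9.1436% + 0.1148 × 9.1251% + 0.2962 × 2.7360% = 7.2435%.

7.24%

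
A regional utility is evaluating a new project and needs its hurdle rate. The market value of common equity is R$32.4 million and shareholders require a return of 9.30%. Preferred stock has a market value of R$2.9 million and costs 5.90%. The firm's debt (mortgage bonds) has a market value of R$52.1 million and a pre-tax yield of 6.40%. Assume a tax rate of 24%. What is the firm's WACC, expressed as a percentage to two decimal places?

6.54%

Total capital V = 32.4 + 2.9 + 52.1 = 87.4.
Equity: weight = 32.4/87.4 = 0.3707; cost = 9.3%.
Preferred: weight = 2.9/87.4 = 0.0332; cost = 5.9%.
Mortgage bonds: weight = 52.1/87.4 = 0.5961; after-tax cost = 6.4% × (1 − 24%) = 4.8640%.
WACC = 0.3707 × 9.3000% + 0.0332 × 5.9000% + 0.5961 × 4.8640% = 6.5428%.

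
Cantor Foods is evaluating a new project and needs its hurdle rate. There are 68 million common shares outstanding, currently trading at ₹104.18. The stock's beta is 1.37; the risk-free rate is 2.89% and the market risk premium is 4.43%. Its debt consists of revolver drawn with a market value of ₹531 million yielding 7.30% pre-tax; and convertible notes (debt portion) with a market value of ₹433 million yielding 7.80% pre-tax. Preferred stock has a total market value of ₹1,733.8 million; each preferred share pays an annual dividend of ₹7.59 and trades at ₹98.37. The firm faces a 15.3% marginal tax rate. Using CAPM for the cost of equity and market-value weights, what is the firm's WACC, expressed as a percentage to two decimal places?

Cost of equity via CAPM: Re = 2.89% + 1.37 × 4.43% = 8.9591%.
Cost of preferred: Rp = 7.59 / 98.37 = 7.7158%.
Market value of equity E = 104.18 × 68m = 7084.24m.
Total capital V = 7084.24 + 1733.8 + 531 + 433 = 9782.04.
Equity: weight = 7084.24/9782.04 = 0.7242; cost = 8.9591%.
Preferred: weight = 1733.8/9782.04 = 0.1772; cost = 7.7158%.
Revolver drawn: weight = 531/9782.04 = 0.0543; after-tax cost = 7.3% × (1 − 15.3%) = 6.1831%.
Convertible notes (debt portion): weight = 433/9782.04 = 0.0443; after-tax cost = 7.8% × (1 − 15.3%) = 6.6066%.
WACC = 0.7242 × 8.9591% + 0.1772 × 7.7158% + 0.0543 × 6.1831% + 0.0443 × 6.6066% = 8.4839%.

8.48%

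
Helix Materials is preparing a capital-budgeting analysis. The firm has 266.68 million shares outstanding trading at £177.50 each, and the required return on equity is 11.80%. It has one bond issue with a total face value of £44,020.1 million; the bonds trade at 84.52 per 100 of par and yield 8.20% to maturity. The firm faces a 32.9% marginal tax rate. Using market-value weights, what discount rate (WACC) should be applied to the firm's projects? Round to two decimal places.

Market value of equity E = 177.5 × 266.68m = 47335.7m. Market value of debt D = 44020.1m × 84.52/100 = 37205.78852m.
Total capital V = 47335.7 + 37205.78852 = 84541.48852.
Equity: weight = 47335.7/84541.48852 = 0.5599; cost = 11.8%.
Bonds outstanding: weight = 37205.78852/84541.48852 = 0.4401; after-tax cost = 8.2% × (1 − 32.9%) = 5.5022%.
WACC = 0.5599 × 11.8000% + 0.4401 × 5.5022% = 9.0284%.

9.03%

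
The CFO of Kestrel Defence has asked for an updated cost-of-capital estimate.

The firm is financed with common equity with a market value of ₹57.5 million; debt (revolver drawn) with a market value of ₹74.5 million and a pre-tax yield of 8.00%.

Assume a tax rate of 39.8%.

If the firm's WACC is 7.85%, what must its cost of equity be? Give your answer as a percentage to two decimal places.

Total capital V = 57.5 + 74.5 = 132.
Equity weight = 57.5/132 = 0.4356.
Revolver drawn weight = 74.5/132 = 0.5644.
Debt contribution = 0.5644 × 8% × (1 − 39.8%) = 2.7181%.
Required equity contribution = 7.85% − 2.7181% = 5.1319%.
Re = 5.1319% / 0.4356 = 11.7810%.

11.78%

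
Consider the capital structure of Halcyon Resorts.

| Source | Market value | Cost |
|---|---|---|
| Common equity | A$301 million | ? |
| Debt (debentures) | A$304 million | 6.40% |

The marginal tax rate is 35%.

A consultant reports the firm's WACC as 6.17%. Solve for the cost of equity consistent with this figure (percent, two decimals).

Total capital V = 301 + 304 = 605.
Equity weight = 301/605 = 0.4975.
Debentures weight = 304/605 = 0.5025.
Debt contribution = 0.5025 × 6.4% × (1 − 35%) = 2.0903%.
Required equity contribution = 6.17% − 2.0903% = 4.0797%.
Re = 4.0797% / 0.4975 = 8.2000%.

8.20%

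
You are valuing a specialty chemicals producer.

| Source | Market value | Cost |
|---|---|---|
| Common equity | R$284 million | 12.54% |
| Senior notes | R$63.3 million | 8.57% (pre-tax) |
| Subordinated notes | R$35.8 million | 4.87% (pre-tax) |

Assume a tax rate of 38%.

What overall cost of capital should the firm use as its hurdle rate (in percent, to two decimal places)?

Total capital V = 284 + 63.3 + 35.8 = 383.1.
Equity: weight = 284/383.1 = 0.7413; cost = 12.54%.
Senior notes: weight = 63.3/383.1 = 0.1652; after-tax cost = 8.57% × (1 − 38%) = 5.3134%.
Subordinated notes: weight = 35.8/383.1 = 0.0934; after-tax cost = 4.87% × (1 − 38%) = 3.0194%.
WACC = 0.7413 × 12.5400% + 0.1652 × 5.3134% + 0.0934 × 3.0194% = 10.4563%.

10.46%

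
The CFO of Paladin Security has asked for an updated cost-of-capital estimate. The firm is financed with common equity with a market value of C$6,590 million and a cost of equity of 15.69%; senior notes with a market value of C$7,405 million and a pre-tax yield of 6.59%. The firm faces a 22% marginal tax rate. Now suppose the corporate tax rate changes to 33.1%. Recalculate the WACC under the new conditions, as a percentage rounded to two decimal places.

After the change:
Total capital V = 6590 + 7405 = 13995.
Equity: weight = 6590/13995 = 0.4709; cost = 15.69%.
Senior notes: weight = 7405/13995 = 0.5291; after-tax cost = 6.59% × (1 − 33.1%) = 4.4087%.
WACC = 0.4709 × 15.6900% + 0.5291 × 4.4087% = 9.7209%.

9.72%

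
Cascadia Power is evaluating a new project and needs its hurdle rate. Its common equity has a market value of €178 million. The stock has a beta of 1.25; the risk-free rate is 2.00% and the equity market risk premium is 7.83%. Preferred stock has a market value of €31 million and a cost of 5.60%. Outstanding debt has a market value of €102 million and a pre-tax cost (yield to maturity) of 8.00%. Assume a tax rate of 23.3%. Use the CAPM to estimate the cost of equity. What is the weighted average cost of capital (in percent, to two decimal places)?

Cost of equity via CAPM: Re = 2.0% + 1.25 × 7.83% = 11.7875%.
Total capital V = 178 + 31 + 102 = 311.
Equity: weight = 178/311 = 0.5723; cost = 11.7875%.
Preferred: weight = 31/311 = 0.0997; cost = 5.6%.
Debt: weight = 102/311 = 0.3280; after-tax cost = 8% × (1 − 23.3%) = 6.1360%.
WACC = 0.5723 × 11.7875% + 0.0997 × 5.6000% + 0.3280 × 6.1360% = 9.3172%.

9.32%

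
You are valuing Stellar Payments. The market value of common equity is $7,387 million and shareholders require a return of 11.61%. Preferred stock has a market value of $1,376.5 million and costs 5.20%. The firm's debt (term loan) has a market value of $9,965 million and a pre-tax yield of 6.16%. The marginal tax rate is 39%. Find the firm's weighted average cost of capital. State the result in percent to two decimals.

6.96%

Total capital V = 7387 + 1376.5 + 9965 = 18728.5.
Equity: weight = 7387/18728.5 = 0.3944; cost = 11.61%.
Preferred: weight = 1376.5/18728.5 = 0.0735; cost = 5.2%.
Term loan: weight = 9965/18728.5 = 0.5321; after-tax cost = 6.16% × (1 − 39%) = 3.7576%.
WACC = 0.3944 × 11.6100% + 0.0735 × 5.2000% + 0.5321 × 3.7576% = 6.9608%.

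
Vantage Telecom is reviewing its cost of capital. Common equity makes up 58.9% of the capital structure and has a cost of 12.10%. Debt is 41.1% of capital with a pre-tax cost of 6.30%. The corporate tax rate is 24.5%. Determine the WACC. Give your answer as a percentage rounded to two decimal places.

After-tax cost of debt = 6.3% × (1 − 24.5%) = 4.7565%.
WACC = 0.589 × 12.1000% + 0.411 × 4.7565% = 9.0818%.

9.08%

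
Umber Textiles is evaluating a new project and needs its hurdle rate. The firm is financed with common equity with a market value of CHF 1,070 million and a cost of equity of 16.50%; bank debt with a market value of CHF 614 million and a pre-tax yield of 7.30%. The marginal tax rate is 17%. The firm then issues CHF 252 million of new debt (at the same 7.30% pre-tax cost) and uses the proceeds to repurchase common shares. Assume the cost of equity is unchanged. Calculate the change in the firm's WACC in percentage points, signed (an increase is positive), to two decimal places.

-1.56 pp

Current WACC:
Total capital V = 1070 + 614 = 1684.
Equity: weight = 1070/1684 = 0.6354; cost = 16.5%.
Bank debt: weight = 614/1684 = 0.3646; after-tax cost = 7.3% × (1 − 17%) = 6.0590%.
WACC = 0.6354 × 16.5000% + 0.3646 × 6.0590% = 12.6931%.
After the change:
Total capital V = 818 + 866 = 1684.
Equity: weight = 818/1684 = 0.4857; cost = 16.5%.
Bank debt: weight = 866/1684 = 0.5143; after-tax cost = 7.3% × (1 − 17%) = 6.0590%.
WACC = 0.4857 × 16.5000% + 0.5143 × 6.0590% = 11.1307%.
Change in WACC = 11.1307% − 12.6931% = -1.5624 pp.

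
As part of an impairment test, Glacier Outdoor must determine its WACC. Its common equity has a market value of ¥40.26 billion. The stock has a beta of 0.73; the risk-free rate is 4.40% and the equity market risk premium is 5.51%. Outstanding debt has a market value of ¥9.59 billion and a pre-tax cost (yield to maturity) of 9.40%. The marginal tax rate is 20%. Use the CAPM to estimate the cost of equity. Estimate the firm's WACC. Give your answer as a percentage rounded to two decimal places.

Cost of equity via CAPM: Re = 4.4% + 0.73 × 5.51% = 8.4223%.
Total capital V = 40.26 + 9.59 = 49.85.
Equity: weight = 40.26/49.85 = 0.8076; cost = 8.4223%.
Debt: weight = 9.59/49.85 = 0.1924; after-tax cost = 9.4% × (1 − 20%) = 7.5200%.
WACC = 0.8076 × 8.4223% + 0.1924 × 7.5200% = 8.2487%.

8.25%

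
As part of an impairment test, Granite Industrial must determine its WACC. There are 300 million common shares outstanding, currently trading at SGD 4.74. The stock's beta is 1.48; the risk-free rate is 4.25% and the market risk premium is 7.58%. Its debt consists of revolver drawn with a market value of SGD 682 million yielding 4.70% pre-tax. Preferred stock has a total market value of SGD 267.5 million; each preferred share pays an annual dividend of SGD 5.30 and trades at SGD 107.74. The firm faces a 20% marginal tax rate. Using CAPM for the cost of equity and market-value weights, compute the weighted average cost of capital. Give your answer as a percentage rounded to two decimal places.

Cost of equity via CAPM: Re = 4.25% + 1.48 × 7.58% = 15.4684%.
Cost of preferred: Rp = 5.3 / 107.74 = 4.9193%.
Market value of equity E = 4.74 × 300m = 1422m.
Total capital V = 1422 + 267.5 + 682 = 2371.5.
Equity: weight = 1422/2371.5 = 0.5996; cost = 15.4684%.
Preferred: weight = 267.5/2371.5 = 0.1128; cost = 4.9193%.
Revolver drawn: weight = 682/2371.5 = 0.2876; after-tax cost = 4.7% × (1 − 20%) = 3.7600%.
WACC = 0.5996 × 15.4684% + 0.1128 × 4.9193% + 0.2876 × 3.7600% = 10.9114%.

10.91%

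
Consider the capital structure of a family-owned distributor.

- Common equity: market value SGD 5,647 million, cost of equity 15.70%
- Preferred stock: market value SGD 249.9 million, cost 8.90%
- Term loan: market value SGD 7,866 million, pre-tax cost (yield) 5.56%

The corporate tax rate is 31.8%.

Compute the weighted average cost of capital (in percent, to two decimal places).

8.77%

Total capital V = 5647 + 249.9 + 7866 = 13762.9.
Equity: weight = 5647/13762.9 = 0.4103; cost = 15.7%.
Preferred: weight = 249.9/13762.9 = 0.0182; cost = 8.9%.
Term loan: weight = 7866/13762.9 = 0.5715; after-tax cost = 5.56% × (1 − 31.8%) = 3.7919%.
WACC = 0.4103 × 15.7000% + 0.0182 × 8.9000% + 0.5715 × 3.7919% = 8.7706%.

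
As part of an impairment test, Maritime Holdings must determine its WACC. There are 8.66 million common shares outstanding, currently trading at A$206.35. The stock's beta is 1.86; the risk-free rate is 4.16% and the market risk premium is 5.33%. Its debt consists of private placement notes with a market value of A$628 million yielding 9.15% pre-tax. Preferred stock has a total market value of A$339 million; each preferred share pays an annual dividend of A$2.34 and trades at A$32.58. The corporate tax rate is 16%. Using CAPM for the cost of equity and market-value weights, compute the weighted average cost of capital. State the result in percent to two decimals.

Cost of equity via CAPM: Re = 4.16% + 1.86 × 5.33% = 14.0738%.
Cost of preferred: Rp = 2.34 / 32.58 = 7.1823%.
Market value of equity E = 206.35 × 8.66m = 1786.991m.
Total capital V = 1786.991 + 339 + 628 = 2753.991.
Equity: weight = 1786.991/2753.991 = 0.6489; cost = 14.0738%.
Preferred: weight = 339/2753.991 = 0.1231; cost = 7.1823%.
Private placement notes: weight = 628/2753.991 = 0.2280; after-tax cost = 9.15% × (1 − 16%) = 7.6860%.
WACC = 0.6489 × 14.0738% + 0.1231 × 7.1823% + 0.2280 × 7.6860% = 11.7689%.

11.77%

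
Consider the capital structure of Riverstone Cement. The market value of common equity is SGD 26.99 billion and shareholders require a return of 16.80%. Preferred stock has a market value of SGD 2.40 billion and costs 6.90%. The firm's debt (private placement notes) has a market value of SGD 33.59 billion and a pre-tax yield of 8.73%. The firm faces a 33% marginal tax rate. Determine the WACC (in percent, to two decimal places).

Total capital V = 26.99 + 2.4 + 33.59 = 62.98.
Equity: weight = 26.99/62.98 = 0.4285; cost = 16.8%.
Preferred: weight = 2.4/62.98 = 0.0381; cost = 6.9%.
Private placement notes: weight = 33.59/62.98 = 0.5333; after-tax cost = 8.73% × (1 − 33%) = 5.8491%.
WACC = 0.4285 × 16.8000% + 0.0381 × 6.9000% + 0.5333 × 5.8491% = 10.5821%.

10.58%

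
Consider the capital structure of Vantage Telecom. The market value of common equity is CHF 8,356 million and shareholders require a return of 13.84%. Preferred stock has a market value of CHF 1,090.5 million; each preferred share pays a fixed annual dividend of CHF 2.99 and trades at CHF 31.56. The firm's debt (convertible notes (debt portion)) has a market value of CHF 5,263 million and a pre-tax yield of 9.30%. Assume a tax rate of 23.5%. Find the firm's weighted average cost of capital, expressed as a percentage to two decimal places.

11.11%

Cost of preferred: Rp = 2.99 / 31.56 = 9.4740%.
Total capital V = 8356 + 1090.5 + 5263 = 14709.5.
Equity: weight = 8356/14709.5 = 0.5681; cost = 13.84%.
Preferred: weight = 1090.5/14709.5 = 0.0741; cost = 9.474%.
Convertible notes (debt portion): weight = 5263/14709.5 = 0.3578; after-tax cost = 9.3% × (1 − 23.5%) = 7.1145%.
WACC = 0.5681 × 13.8400% + 0.0741 × 9.4740% + 0.3578 × 7.1145% = 11.1100%.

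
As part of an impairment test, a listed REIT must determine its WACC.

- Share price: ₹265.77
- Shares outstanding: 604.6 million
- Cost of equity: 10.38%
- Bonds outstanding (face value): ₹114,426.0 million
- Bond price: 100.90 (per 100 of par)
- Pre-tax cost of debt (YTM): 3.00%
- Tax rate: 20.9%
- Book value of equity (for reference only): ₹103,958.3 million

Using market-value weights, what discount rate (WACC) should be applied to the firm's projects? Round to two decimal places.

Market value of equity E = 265.77 × 604.6m = 160684.542m. Market value of debt D = 114426m × 100.9/100 = 115455.834m.
Total capital V = 160684.542 + 115455.834 = 276140.376.
Equity: weight = 160684.542/276140.376 = 0.5819; cost = 10.38%.
Bonds outstanding: weight = 115455.834/276140.376 = 0.4181; after-tax cost = 3% × (1 − 20.9%) = 2.3730%.
WACC = 0.5819 × 10.3800% + 0.4181 × 2.3730% = 7.0322%.

7.03%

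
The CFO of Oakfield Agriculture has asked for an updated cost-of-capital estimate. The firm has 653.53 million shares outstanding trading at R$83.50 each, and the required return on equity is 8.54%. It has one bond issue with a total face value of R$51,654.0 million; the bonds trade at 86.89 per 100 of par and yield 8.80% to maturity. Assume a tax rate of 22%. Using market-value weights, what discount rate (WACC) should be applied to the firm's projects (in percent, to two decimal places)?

7.78%

Market value of equity E = 83.5 × 653.53m = 54569.755m. Market value of debt D = 51654m × 86.89/100 = 44882.1606m.
Total capital V = 54569.755 + 44882.1606 = 99451.9156.
Equity: weight = 54569.755/99451.9156 = 0.5487; cost = 8.54%.
Bonds outstanding: weight = 44882.1606/99451.9156 = 0.4513; after-tax cost = 8.8% × (1 − 22%) = 6.8640%.
WACC = 0.5487 × 8.5400% + 0.4513 × 6.8640% = 7.7836%.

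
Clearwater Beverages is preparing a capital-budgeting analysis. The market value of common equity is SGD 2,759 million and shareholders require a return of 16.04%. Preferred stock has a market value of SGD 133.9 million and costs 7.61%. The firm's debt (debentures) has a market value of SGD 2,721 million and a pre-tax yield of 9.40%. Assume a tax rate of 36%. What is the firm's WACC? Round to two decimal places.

10.98%

Total capital V = 2759 + 133.9 + 2721 = 5613.9.
Equity: weight = 2759/5613.9 = 0.4915; cost = 16.04%.
Preferred: weight = 133.9/5613.9 = 0.0239; cost = 7.61%.
Debentures: weight = 2721/5613.9 = 0.4847; after-tax cost = 9.4% × (1 − 36%) = 6.0160%.
WACC = 0.4915 × 16.0400% + 0.0239 × 7.6100% + 0.4847 × 6.0160% = 10.9804%.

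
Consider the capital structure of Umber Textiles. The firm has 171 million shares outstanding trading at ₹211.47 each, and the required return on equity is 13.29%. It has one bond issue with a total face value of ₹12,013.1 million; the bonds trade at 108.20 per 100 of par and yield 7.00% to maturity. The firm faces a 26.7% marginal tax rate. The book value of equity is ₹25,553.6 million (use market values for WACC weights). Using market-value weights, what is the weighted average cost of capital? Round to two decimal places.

11.13%

Market value of equity E = 211.47 × 171m = 36161.37m. Market value of debt D = 12013.1m × 108.2/100 = 12998.1742m.
Total capital V = 36161.37 + 12998.1742 = 49159.5442.
Equity: weight = 36161.37/49159.5442 = 0.7356; cost = 13.29%.
Bonds outstanding: weight = 12998.1742/49159.5442 = 0.2644; after-tax cost = 7% × (1 − 26.7%) = 5.1310%.
WACC = 0.7356 × 13.2900% + 0.2644 × 5.1310% = 11.1327%.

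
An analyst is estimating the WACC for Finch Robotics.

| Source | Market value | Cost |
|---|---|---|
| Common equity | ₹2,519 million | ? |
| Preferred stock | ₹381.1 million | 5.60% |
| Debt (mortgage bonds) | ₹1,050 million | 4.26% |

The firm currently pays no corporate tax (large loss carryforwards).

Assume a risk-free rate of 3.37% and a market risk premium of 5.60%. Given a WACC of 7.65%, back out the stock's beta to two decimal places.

1.07

Total capital V = 2519 + 381.1 + 1050 = 3950.1.
Equity weight = 2519/3950.1 = 0.6377.
Preferred weight = 381.1/3950.1 = 0.0965.
Mortgage bonds weight = 1050/3950.1 = 0.2658.
Debt contribution = 0.2658 × 4.26% × (1 − 0%) = 1.1324%.
Preferred contribution = 0.0965 × 5.6% = 0.5403%.
Required equity contribution = 7.65% − 1.6727% = 5.9773%  ⇒  Re = 9.3732%.
CAPM: 9.3732% = 3.37% + β × 5.6%  ⇒  β = 1.0720.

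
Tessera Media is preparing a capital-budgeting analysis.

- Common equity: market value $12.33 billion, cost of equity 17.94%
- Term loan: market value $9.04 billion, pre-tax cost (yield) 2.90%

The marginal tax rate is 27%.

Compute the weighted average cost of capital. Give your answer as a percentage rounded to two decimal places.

Total capital V = 12.33 + 9.04 = 21.37.
Equity: weight = 12.33/21.37 = 0.5770; cost = 17.94%.
Term loan: weight = 9.04/21.37 = 0.4230; after-tax cost = 2.9% × (1 − 27%) = 2.1170%.
WACC = 0.5770 × 17.9400% + 0.4230 × 2.1170% = 11.2465%.

11.25%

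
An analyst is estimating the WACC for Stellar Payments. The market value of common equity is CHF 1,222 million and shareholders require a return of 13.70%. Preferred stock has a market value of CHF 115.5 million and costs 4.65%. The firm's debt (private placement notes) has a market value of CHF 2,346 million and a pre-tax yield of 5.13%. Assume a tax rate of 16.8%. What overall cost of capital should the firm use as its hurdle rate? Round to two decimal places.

7.41%

Total capital V = 1222 + 115.5 + 2346 = 3683.5.
Equity: weight = 1222/3683.5 = 0.3317; cost = 13.7%.
Preferred: weight = 115.5/3683.5 = 0.0314; cost = 4.65%.
Private placement notes: weight = 2346/3683.5 = 0.6369; after-tax cost = 5.13% × (1 − 16.8%) = 4.2682%.
WACC = 0.3317 × 13.7000% + 0.0314 × 4.6500% + 0.6369 × 4.2682% = 7.4091%.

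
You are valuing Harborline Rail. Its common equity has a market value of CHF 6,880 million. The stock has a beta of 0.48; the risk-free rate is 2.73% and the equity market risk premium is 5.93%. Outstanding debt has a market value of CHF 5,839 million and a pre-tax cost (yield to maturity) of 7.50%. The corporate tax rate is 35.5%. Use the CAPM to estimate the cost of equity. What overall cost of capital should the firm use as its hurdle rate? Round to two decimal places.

Cost of equity via CAPM: Re = 2.73% + 0.48 × 5.93% = 5.5764%.
Total capital V = 6880 + 5839 = 12719.
Equity: weight = 6880/12719 = 0.5409; cost = 5.5764%.
Debt: weight = 5839/12719 = 0.4591; after-tax cost = 7.5% × (1 − 35.5%) = 4.8375%.
WACC = 0.5409 × 5.5764% + 0.4591 × 4.8375% = 5.2372%.

5.24%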